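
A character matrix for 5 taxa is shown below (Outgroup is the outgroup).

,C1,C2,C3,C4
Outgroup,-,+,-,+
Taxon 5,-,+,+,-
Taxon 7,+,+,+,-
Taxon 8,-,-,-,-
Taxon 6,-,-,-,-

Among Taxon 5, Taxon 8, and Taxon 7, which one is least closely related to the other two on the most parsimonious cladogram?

Character polarity is set by the outgroup: the derived state is whichever differs from the outgroup's state, so for C2, C4 the derived state is '-', and for the remaining characters it is '+'.
C1 (derived state '+') is unique to Taxon 7 (autapomorphy; uninformative for grouping).
Only Taxon 6 and Taxon 8 show the derived state '-' for C2, supporting them as a clade.
C3: derived state '+' in Taxon 5 and Taxon 7 only — synapomorphy for {Taxon 5, Taxon 7}.
C4 (derived state '-') is shared by all ingroup taxa — unites the whole ingroup.
Most parsimonious ingroup topology: ((Taxon 5,Taxon 7),(Taxon 8,Taxon 6)).
Taxon 7 and Taxon 5 share a more recent common ancestor with each other than either does with Taxon 8, so Taxon 8 is the least closely related of the three.

Taxon 8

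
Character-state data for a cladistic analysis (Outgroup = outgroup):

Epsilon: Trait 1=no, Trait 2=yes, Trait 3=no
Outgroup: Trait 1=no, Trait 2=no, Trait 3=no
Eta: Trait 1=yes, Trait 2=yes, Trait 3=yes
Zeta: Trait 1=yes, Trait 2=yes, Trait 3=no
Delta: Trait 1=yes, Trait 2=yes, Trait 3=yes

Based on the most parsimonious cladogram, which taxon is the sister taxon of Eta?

The outgroup has state 'no' for every character, so 'yes' is the derived state throughout.
Only Delta, Eta, and Zeta show the derived state 'yes' for Trait 1, supporting them as a clade.
Trait 2 (derived state 'yes') is shared by all ingroup taxa — unites the whole ingroup.
Trait 3 (derived state 'yes') is shared by Delta and Eta — a synapomorphy uniting that clade.
Most parsimonious ingroup topology: (Epsilon,((Eta,Delta),Zeta)).
Eta and Delta form a cherry on this tree, so they are sister taxa.

Delta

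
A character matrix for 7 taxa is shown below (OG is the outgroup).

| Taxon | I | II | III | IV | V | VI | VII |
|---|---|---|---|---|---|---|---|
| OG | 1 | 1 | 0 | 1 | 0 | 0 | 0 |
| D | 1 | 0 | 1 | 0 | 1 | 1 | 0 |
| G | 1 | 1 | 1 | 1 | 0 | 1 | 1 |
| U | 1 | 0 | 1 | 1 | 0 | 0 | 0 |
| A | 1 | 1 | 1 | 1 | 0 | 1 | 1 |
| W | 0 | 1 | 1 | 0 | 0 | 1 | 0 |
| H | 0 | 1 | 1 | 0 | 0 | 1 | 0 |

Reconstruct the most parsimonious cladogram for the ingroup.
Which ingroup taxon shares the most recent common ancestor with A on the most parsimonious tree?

Character polarity is set by the outgroup: the derived state is whichever differs from the outgroup's state, so for I, II, IV the derived state is '0', and for the remaining characters it is '1'.
Only H and W show the derived state '0' for I, supporting them as a clade.
II groups D and U, which is incompatible with the clades supported by the remaining characters; treating it as convergent (homoplasy) costs fewer steps than any alternative tree.
III (derived state '1') is shared by all ingroup taxa — unites the whole ingroup.
IV (derived state '0') is shared by D, H, and W — a synapomorphy uniting that clade.
V: derived state '1' in D only — an autapomorphy, so it tells us nothing about relationships among taxa.
VI: derived state '1' in A, D, G, H, and W only — synapomorphy for {A, D, G, H, W}.
VII (derived state '1') is shared by A and G — a synapomorphy uniting that clade.
Most parsimonious ingroup topology: ((((H,W),D),(G,A)),U).
A and G form a cherry on this tree, so they are sister taxa.

G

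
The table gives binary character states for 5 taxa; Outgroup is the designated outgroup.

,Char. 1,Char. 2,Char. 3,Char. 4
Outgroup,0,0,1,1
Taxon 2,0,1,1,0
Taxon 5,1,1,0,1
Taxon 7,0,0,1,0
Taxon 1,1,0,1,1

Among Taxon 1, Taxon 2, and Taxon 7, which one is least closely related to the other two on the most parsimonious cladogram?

Taxon 1

Character polarity is set by the outgroup: the derived state is whichever differs from the outgroup's state, so for Char. 3, Char. 4 the derived state is '0', and for the remaining characters it is '1'.
Only Taxon 1 and Taxon 5 show the derived state '1' for Char. 1, supporting them as a clade.
Char. 2 groups Taxon 2 and Taxon 5, which is incompatible with the clades supported by the remaining characters; treating it as convergent (homoplasy) costs fewer steps than any alternative tree.
Char. 3 (derived state '0') is unique to Taxon 5 (autapomorphy; uninformative for grouping).
Only Taxon 2 and Taxon 7 show the derived state '0' for Char. 4, supporting them as a clade.
Most parsimonious ingroup topology: ((Taxon 2,Taxon 7),(Taxon 5,Taxon 1)).
Taxon 2 and Taxon 7 share a more recent common ancestor with each other than either does with Taxon 1, so Taxon 1 is the least closely related of the three.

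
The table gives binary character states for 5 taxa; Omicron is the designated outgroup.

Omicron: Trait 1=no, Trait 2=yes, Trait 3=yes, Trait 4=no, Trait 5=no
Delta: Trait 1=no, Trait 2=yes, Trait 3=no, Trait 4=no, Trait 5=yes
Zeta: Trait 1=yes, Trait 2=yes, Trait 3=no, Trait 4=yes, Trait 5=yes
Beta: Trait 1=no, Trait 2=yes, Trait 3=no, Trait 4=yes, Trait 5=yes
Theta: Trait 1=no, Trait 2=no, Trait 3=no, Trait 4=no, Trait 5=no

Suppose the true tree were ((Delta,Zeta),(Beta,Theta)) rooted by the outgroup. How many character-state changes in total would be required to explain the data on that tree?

Map each character onto ((Delta,Zeta),(Beta,Theta)) (rooted by Omicron) and count the minimum state changes it requires (Fitch parsimony):
Trait 1: 1; Trait 2: 1; Trait 3: 1; Trait 4: 2; Trait 5: 2.
Total tree length = 7.

7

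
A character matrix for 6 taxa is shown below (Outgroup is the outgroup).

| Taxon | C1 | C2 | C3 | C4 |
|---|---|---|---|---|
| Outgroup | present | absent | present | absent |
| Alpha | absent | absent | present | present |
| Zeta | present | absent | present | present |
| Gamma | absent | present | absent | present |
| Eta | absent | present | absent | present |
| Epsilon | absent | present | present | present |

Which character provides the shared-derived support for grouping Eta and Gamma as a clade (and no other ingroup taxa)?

C3

Character polarity is set by the outgroup: the derived state is whichever differs from the outgroup's state, so for C1, C3 the derived state is 'absent', and for the remaining characters it is 'present'.
C1 (derived state 'absent') is shared by Alpha, Epsilon, Eta, and Gamma — a synapomorphy uniting that clade.
Only Epsilon, Eta, and Gamma show the derived state 'present' for C2, supporting them as a clade.
C3: derived state 'absent' in Eta and Gamma only — synapomorphy for {Eta, Gamma}.
All ingroup taxa share the derived state 'present' for C4; it defines the ingroup but does not resolve relationships within it.
Most parsimonious ingroup topology: ((Alpha,((Gamma,Eta),Epsilon)),Zeta).
The clade {Eta, Gamma} is supported by C3: its derived state 'absent' occurs in exactly those taxa and in no other taxon (including the outgroup).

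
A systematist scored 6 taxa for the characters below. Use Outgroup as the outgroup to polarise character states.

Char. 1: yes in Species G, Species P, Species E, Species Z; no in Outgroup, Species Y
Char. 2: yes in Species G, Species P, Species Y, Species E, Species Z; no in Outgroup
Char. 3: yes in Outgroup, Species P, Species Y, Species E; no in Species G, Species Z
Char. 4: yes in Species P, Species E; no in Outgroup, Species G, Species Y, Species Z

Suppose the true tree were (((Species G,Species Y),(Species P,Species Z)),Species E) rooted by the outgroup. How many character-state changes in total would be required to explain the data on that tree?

Map each character onto (((Species G,Species Y),(Species P,Species Z)),Species E) (rooted by Outgroup) and count the minimum state changes it requires (Fitch parsimony):
Char. 1: 2; Char. 2: 1; Char. 3: 2; Char. 4: 2.
Total tree length = 7.

7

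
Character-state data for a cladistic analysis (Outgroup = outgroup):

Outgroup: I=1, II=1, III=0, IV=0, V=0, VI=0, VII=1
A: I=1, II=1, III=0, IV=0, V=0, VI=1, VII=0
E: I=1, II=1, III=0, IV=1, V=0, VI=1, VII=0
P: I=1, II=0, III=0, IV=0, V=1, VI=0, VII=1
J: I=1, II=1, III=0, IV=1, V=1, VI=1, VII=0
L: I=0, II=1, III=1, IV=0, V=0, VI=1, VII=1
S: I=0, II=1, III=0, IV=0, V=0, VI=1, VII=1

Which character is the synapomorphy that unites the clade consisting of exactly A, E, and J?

VII

Character polarity is set by the outgroup: the derived state is whichever differs from the outgroup's state, so for I, II, VII the derived state is '0', and for the remaining characters it is '1'.
I: derived state '0' in L and S only — synapomorphy for {L, S}.
II: derived state '0' in P only — an autapomorphy, so it tells us nothing about relationships among taxa.
III: derived state '1' in L only — an autapomorphy, so it tells us nothing about relationships among taxa.
Only E and J show the derived state '1' for IV, supporting them as a clade.
V groups J and P, which is incompatible with the clades supported by the remaining characters; treating it as convergent (homoplasy) costs fewer steps than any alternative tree.
VI (derived state '1') is shared by A, E, J, L, and S — a synapomorphy uniting that clade.
VII (derived state '0') is shared by A, E, and J — a synapomorphy uniting that clade.
Most parsimonious ingroup topology: (((A,(E,J)),(L,S)),P).
The clade {A, E, J} is supported by VII: its derived state '0' occurs in exactly those taxa and in no other taxon (including the outgroup).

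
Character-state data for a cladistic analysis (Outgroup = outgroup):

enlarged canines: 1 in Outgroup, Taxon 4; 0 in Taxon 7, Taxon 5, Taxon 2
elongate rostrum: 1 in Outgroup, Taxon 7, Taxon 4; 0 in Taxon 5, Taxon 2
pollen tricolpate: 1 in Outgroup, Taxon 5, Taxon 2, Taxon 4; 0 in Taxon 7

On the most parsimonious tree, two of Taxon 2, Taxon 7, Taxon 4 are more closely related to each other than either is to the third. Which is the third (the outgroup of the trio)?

Taxon 4

The outgroup has state '1' for every character, so '0' is the derived state throughout.
Only Taxon 2, Taxon 5, and Taxon 7 show the derived state '0' for enlarged canines, supporting them as a clade.
elongate rostrum (derived state '0') is shared by Taxon 2 and Taxon 5 — a synapomorphy uniting that clade.
pollen tricolpate: derived state '0' in Taxon 7 only — an autapomorphy, so it tells us nothing about relationships among taxa.
Most parsimonious ingroup topology: ((Taxon 7,(Taxon 5,Taxon 2)),Taxon 4).
Taxon 2 and Taxon 7 share a more recent common ancestor with each other than either does with Taxon 4, so Taxon 4 is the least closely related of the three.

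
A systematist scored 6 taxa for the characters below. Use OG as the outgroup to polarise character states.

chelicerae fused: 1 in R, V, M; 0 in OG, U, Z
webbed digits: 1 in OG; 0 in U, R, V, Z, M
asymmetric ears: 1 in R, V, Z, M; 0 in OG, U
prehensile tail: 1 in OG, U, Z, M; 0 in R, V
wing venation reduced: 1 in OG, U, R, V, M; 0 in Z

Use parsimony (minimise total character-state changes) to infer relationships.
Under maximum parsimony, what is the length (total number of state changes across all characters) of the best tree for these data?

5

Character polarity is set by the outgroup: the derived state is whichever differs from the outgroup's state, so for webbed digits, prehensile tail, wing venation reduced the derived state is '0', and for the remaining characters it is '1'.
chelicerae fused: derived state '1' in M, R, and V only — synapomorphy for {M, R, V}.
All ingroup taxa share the derived state '0' for webbed digits; it defines the ingroup but does not resolve relationships within it.
asymmetric ears: derived state '1' in M, R, V, and Z only — synapomorphy for {M, R, V, Z}.
Only R and V show the derived state '0' for prehensile tail, supporting them as a clade.
wing venation reduced: derived state '0' in Z only — an autapomorphy, so it tells us nothing about relationships among taxa.
Most parsimonious ingroup topology: (U,(((R,V),M),Z)).
Changes per character on this tree: chelicerae fused: 1; webbed digits: 1; asymmetric ears: 1; prehensile tail: 1; wing venation reduced: 1.
Total = 5.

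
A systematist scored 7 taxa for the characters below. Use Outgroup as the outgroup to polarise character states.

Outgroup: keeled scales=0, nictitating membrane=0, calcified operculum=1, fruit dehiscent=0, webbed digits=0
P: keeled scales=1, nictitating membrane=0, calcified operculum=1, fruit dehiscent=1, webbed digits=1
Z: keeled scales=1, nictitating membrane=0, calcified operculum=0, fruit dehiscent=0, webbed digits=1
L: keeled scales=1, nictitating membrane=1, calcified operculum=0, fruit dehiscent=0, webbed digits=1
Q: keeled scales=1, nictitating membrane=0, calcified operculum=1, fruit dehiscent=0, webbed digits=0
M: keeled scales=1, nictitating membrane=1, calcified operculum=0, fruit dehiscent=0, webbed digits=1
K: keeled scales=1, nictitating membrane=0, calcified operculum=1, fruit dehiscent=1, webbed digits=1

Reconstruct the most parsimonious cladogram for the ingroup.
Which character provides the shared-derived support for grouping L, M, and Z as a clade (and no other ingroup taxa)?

Character polarity is set by the outgroup: the derived state is whichever differs from the outgroup's state, so for calcified operculum the derived state is '0', and for the remaining characters it is '1'.
keeled scales (derived state '1') is shared by all ingroup taxa — unites the whole ingroup.
nictitating membrane: derived state '1' in L and M only — synapomorphy for {L, M}.
calcified operculum: derived state '0' in L, M, and Z only — synapomorphy for {L, M, Z}.
fruit dehiscent (derived state '1') is shared by K and P — a synapomorphy uniting that clade.
webbed digits (derived state '1') is shared by K, L, M, P, and Z — a synapomorphy uniting that clade.
Most parsimonious ingroup topology: (((P,K),(Z,(L,M))),Q).
The clade {L, M, Z} is supported by calcified operculum: its derived state '0' occurs in exactly those taxa and in no other taxon (including the outgroup).

calcified operculum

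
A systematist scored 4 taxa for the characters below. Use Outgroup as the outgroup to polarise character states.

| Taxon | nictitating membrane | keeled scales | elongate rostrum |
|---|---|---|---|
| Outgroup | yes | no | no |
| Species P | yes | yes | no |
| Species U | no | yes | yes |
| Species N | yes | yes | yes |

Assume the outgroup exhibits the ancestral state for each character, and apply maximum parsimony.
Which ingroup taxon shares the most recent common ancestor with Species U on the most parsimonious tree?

Character polarity is set by the outgroup: the derived state is whichever differs from the outgroup's state, so for nictitating membrane the derived state is 'no', and for the remaining characters it is 'yes'.
nictitating membrane: derived state 'no' in Species U only — an autapomorphy, so it tells us nothing about relationships among taxa.
keeled scales (derived state 'yes') is shared by all ingroup taxa — unites the whole ingroup.
elongate rostrum: derived state 'yes' in Species N and Species U only — synapomorphy for {Species N, Species U}.
Most parsimonious ingroup topology: (Species P,(Species U,Species N)).
Species U and Species N form a cherry on this tree, so they are sister taxa.

Species N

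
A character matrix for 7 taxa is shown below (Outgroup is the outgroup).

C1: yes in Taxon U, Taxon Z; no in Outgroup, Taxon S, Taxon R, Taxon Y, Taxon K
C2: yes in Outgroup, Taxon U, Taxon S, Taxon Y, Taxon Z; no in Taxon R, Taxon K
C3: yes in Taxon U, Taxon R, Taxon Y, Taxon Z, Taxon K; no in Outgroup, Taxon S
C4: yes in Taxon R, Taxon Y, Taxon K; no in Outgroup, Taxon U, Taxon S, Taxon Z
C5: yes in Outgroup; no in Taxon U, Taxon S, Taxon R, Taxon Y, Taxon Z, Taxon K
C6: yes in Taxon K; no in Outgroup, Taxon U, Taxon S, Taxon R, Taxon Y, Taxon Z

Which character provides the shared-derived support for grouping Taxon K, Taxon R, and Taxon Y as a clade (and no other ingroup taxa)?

C4

Character polarity is set by the outgroup: the derived state is whichever differs from the outgroup's state, so for C2, C5 the derived state is 'no', and for the remaining characters it is 'yes'.
Only Taxon U and Taxon Z show the derived state 'yes' for C1, supporting them as a clade.
C2: derived state 'no' in Taxon K and Taxon R only — synapomorphy for {Taxon K, Taxon R}.
Only Taxon K, Taxon R, Taxon U, Taxon Y, and Taxon Z show the derived state 'yes' for C3, supporting them as a clade.
C4 (derived state 'yes') is shared by Taxon K, Taxon R, and Taxon Y — a synapomorphy uniting that clade.
C5 (derived state 'no') is shared by all ingroup taxa — unites the whole ingroup.
C6 (derived state 'yes') is unique to Taxon K (autapomorphy; uninformative for grouping).
Most parsimonious ingroup topology: (((Taxon U,Taxon Z),((Taxon R,Taxon K),Taxon Y)),Taxon S).
The clade {Taxon K, Taxon R, Taxon Y} is supported by C4: its derived state 'yes' occurs in exactly those taxa and in no other taxon (including the outgroup).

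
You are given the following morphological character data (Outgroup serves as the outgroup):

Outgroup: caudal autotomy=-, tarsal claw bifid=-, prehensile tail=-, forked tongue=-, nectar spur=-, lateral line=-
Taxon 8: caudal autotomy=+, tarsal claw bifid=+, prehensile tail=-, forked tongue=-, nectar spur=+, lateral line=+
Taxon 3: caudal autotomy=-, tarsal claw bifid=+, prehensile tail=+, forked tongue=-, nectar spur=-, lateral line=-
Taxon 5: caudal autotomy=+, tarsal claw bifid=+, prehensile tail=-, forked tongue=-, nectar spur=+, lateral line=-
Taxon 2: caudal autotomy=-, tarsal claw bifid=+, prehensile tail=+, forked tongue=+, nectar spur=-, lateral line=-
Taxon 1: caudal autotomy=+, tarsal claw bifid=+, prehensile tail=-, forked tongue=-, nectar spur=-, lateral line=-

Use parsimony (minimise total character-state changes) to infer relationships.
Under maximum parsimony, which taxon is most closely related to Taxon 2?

Taxon 3

The outgroup has state '-' for every character, so '+' is the derived state throughout.
caudal autotomy: derived state '+' in Taxon 1, Taxon 5, and Taxon 8 only — synapomorphy for {Taxon 1, Taxon 5, Taxon 8}.
tarsal claw bifid (derived state '+') is shared by all ingroup taxa — unites the whole ingroup.
prehensile tail: derived state '+' in Taxon 2 and Taxon 3 only — synapomorphy for {Taxon 2, Taxon 3}.
forked tongue: derived state '+' in Taxon 2 only — an autapomorphy, so it tells us nothing about relationships among taxa.
nectar spur: derived state '+' in Taxon 5 and Taxon 8 only — synapomorphy for {Taxon 5, Taxon 8}.
lateral line: derived state '+' in Taxon 8 only — an autapomorphy, so it tells us nothing about relationships among taxa.
Most parsimonious ingroup topology: (((Taxon 8,Taxon 5),Taxon 1),(Taxon 3,Taxon 2)).
Taxon 2 and Taxon 3 form a cherry on this tree, so they are sister taxa.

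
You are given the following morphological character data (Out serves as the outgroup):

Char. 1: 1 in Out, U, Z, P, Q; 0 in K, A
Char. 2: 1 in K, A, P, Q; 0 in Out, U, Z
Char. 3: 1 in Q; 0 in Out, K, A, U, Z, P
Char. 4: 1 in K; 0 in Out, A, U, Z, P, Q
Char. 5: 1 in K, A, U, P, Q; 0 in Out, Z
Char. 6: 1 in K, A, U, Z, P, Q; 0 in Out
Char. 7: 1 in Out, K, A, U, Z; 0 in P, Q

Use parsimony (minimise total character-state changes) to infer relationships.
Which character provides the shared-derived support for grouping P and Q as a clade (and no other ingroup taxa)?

Char. 7

Character polarity is set by the outgroup: the derived state is whichever differs from the outgroup's state, so for Char. 1, Char. 7 the derived state is '0', and for the remaining characters it is '1'.
Char. 1 (derived state '0') is shared by A and K — a synapomorphy uniting that clade.
Char. 2 (derived state '1') is shared by A, K, P, and Q — a synapomorphy uniting that clade.
Char. 3 (derived state '1') is unique to Q (autapomorphy; uninformative for grouping).
Char. 4: derived state '1' in K only — an autapomorphy, so it tells us nothing about relationships among taxa.
Char. 5 (derived state '1') is shared by A, K, P, Q, and U — a synapomorphy uniting that clade.
All ingroup taxa share the derived state '1' for Char. 6; it defines the ingroup but does not resolve relationships within it.
Char. 7 (derived state '0') is shared by P and Q — a synapomorphy uniting that clade.
Most parsimonious ingroup topology: ((((K,A),(P,Q)),U),Z).
The clade {P, Q} is supported by Char. 7: its derived state '0' occurs in exactly those taxa and in no other taxon (including the outgroup).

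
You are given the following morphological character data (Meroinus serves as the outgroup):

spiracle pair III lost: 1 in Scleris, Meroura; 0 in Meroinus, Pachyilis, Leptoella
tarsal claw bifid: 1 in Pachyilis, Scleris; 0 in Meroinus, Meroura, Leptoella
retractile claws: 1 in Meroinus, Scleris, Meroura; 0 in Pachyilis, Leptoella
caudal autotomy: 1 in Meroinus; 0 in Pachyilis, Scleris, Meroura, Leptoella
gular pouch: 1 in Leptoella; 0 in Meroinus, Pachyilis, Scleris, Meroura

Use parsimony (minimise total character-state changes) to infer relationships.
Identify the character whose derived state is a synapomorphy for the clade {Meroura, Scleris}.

Character polarity is set by the outgroup: the derived state is whichever differs from the outgroup's state, so for retractile claws, caudal autotomy the derived state is '0', and for the remaining characters it is '1'.
Only Meroura and Scleris show the derived state '1' for spiracle pair III lost, supporting them as a clade.
tarsal claw bifid groups Pachyilis and Scleris, which is incompatible with the clades supported by the remaining characters; treating it as convergent (homoplasy) costs fewer steps than any alternative tree.
Only Leptoella and Pachyilis show the derived state '0' for retractile claws, supporting them as a clade.
caudal autotomy (derived state '0') is shared by all ingroup taxa — unites the whole ingroup.
gular pouch (derived state '1') is unique to Leptoella (autapomorphy; uninformative for grouping).
Most parsimonious ingroup topology: ((Pachyilis,Leptoella),(Scleris,Meroura)).
The clade {Meroura, Scleris} is supported by spiracle pair III lost: its derived state '1' occurs in exactly those taxa and in no other taxon (including the outgroup).

spiracle pair III lost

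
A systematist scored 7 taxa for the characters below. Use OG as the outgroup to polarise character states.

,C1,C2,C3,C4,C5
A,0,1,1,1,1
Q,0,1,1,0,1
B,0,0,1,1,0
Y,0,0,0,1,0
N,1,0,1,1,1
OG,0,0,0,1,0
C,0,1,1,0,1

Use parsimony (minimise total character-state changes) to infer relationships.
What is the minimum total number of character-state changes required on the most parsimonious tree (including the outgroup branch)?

Character polarity is set by the outgroup: the derived state is whichever differs from the outgroup's state, so for C4 the derived state is '0', and for the remaining characters it is '1'.
C1 (derived state '1') is unique to N (autapomorphy; uninformative for grouping).
Only A, C, and Q show the derived state '1' for C2, supporting them as a clade.
C3: derived state '1' in A, B, C, N, and Q only — synapomorphy for {A, B, C, N, Q}.
C4 (derived state '0') is shared by C and Q — a synapomorphy uniting that clade.
C5 (derived state '1') is shared by A, C, N, and Q — a synapomorphy uniting that clade.
Most parsimonious ingroup topology: (((N,((Q,C),A)),B),Y).
Changes per character on this tree: C1: 1; C2: 1; C3: 1; C4: 1; C5: 1.
Total = 5.

5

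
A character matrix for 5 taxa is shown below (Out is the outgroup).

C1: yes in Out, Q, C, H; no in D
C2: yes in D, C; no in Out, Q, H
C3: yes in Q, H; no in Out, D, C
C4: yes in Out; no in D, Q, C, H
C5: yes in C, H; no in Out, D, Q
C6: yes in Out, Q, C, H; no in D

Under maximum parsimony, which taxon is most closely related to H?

Character polarity is set by the outgroup: the derived state is whichever differs from the outgroup's state, so for C1, C4, C6 the derived state is 'no', and for the remaining characters it is 'yes'.
C1: derived state 'no' in D only — an autapomorphy, so it tells us nothing about relationships among taxa.
C2 (derived state 'yes') is shared by C and D — a synapomorphy uniting that clade.
C3 (derived state 'yes') is shared by H and Q — a synapomorphy uniting that clade.
All ingroup taxa share the derived state 'no' for C4; it defines the ingroup but does not resolve relationships within it.
C5 groups C and H, which is incompatible with the clades supported by the remaining characters; treating it as convergent (homoplasy) costs fewer steps than any alternative tree.
C6: derived state 'no' in D only — an autapomorphy, so it tells us nothing about relationships among taxa.
Most parsimonious ingroup topology: ((D,C),(Q,H)).
H and Q form a cherry on this tree, so they are sister taxa.

Q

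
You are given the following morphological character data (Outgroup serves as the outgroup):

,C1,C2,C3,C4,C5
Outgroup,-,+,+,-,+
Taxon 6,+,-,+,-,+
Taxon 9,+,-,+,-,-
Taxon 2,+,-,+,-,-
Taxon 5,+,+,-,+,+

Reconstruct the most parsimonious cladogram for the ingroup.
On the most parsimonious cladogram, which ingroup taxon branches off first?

Taxon 5

Character polarity is set by the outgroup: the derived state is whichever differs from the outgroup's state, so for C2, C3, C5 the derived state is '-', and for the remaining characters it is '+'.
C1 (derived state '+') is shared by all ingroup taxa — unites the whole ingroup.
C2: derived state '-' in Taxon 2, Taxon 6, and Taxon 9 only — synapomorphy for {Taxon 2, Taxon 6, Taxon 9}.
C3 (derived state '-') is unique to Taxon 5 (autapomorphy; uninformative for grouping).
C4: derived state '+' in Taxon 5 only — an autapomorphy, so it tells us nothing about relationships among taxa.
C5: derived state '-' in Taxon 2 and Taxon 9 only — synapomorphy for {Taxon 2, Taxon 9}.
Most parsimonious ingroup topology: ((Taxon 6,(Taxon 9,Taxon 2)),Taxon 5).
Taxon 5 is sister to the clade containing all other ingroup taxa, so it is the earliest-diverging (most basal) ingroup lineage.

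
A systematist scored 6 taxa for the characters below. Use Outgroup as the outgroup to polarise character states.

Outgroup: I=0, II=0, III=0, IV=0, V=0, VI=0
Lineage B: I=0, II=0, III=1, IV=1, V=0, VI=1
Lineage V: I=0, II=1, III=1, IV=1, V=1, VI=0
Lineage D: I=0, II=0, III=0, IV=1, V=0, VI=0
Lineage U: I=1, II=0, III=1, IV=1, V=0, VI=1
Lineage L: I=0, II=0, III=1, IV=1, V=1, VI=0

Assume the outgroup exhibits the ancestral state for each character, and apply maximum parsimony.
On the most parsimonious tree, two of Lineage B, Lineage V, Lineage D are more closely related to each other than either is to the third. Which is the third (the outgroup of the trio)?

The outgroup has state '0' for every character, so '1' is the derived state throughout.
I (derived state '1') is unique to Lineage U (autapomorphy; uninformative for grouping).
II (derived state '1') is unique to Lineage V (autapomorphy; uninformative for grouping).
III: derived state '1' in Lineage B, Lineage L, Lineage U, and Lineage V only — synapomorphy for {Lineage B, Lineage L, Lineage U, Lineage V}.
IV (derived state '1') is shared by all ingroup taxa — unites the whole ingroup.
V: derived state '1' in Lineage L and Lineage V only — synapomorphy for {Lineage L, Lineage V}.
VI (derived state '1') is shared by Lineage B and Lineage U — a synapomorphy uniting that clade.
Most parsimonious ingroup topology: (((Lineage B,Lineage U),(Lineage V,Lineage L)),Lineage D).
Lineage V and Lineage B share a more recent common ancestor with each other than either does with Lineage D, so Lineage D is the least closely related of the three.

Lineage D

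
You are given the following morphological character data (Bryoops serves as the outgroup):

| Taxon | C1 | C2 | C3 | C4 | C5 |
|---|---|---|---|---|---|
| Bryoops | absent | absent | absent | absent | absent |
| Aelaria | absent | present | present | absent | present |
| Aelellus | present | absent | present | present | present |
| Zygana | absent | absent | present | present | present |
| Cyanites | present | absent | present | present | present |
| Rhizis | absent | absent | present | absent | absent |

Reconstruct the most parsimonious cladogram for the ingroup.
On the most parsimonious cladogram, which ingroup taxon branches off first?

The outgroup has state 'absent' for every character, so 'present' is the derived state throughout.
C1: derived state 'present' in Aelellus and Cyanites only — synapomorphy for {Aelellus, Cyanites}.
C2 (derived state 'present') is unique to Aelaria (autapomorphy; uninformative for grouping).
All ingroup taxa share the derived state 'present' for C3; it defines the ingroup but does not resolve relationships within it.
C4: derived state 'present' in Aelellus, Cyanites, and Zygana only — synapomorphy for {Aelellus, Cyanites, Zygana}.
C5: derived state 'present' in Aelaria, Aelellus, Cyanites, and Zygana only — synapomorphy for {Aelaria, Aelellus, Cyanites, Zygana}.
Most parsimonious ingroup topology: ((Aelaria,((Aelellus,Cyanites),Zygana)),Rhizis).
Rhizis is sister to the clade containing all other ingroup taxa, so it is the earliest-diverging (most basal) ingroup lineage.

Rhizis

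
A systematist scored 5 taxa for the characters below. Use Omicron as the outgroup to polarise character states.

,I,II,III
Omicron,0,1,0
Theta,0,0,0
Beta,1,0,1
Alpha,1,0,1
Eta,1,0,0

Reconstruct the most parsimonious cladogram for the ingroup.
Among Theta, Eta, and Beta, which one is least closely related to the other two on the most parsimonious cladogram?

Character polarity is set by the outgroup: the derived state is whichever differs from the outgroup's state, so for II the derived state is '0', and for the remaining characters it is '1'.
I (derived state '1') is shared by Alpha, Beta, and Eta — a synapomorphy uniting that clade.
II (derived state '0') is shared by all ingroup taxa — unites the whole ingroup.
Only Alpha and Beta show the derived state '1' for III, supporting them as a clade.
Most parsimonious ingroup topology: (Theta,((Beta,Alpha),Eta)).
Beta and Eta share a more recent common ancestor with each other than either does with Theta, so Theta is the least closely related of the three.

Theta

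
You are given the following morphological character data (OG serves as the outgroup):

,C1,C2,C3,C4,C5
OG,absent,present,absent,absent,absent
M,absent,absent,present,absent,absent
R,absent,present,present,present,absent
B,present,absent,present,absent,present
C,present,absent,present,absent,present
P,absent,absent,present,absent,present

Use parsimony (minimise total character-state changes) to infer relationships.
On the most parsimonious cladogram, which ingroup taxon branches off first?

R

Character polarity is set by the outgroup: the derived state is whichever differs from the outgroup's state, so for C2 the derived state is 'absent', and for the remaining characters it is 'present'.
Only B and C show the derived state 'present' for C1, supporting them as a clade.
C2: derived state 'absent' in B, C, M, and P only — synapomorphy for {B, C, M, P}.
All ingroup taxa share the derived state 'present' for C3; it defines the ingroup but does not resolve relationships within it.
C4: derived state 'present' in R only — an autapomorphy, so it tells us nothing about relationships among taxa.
C5: derived state 'present' in B, C, and P only — synapomorphy for {B, C, P}.
Most parsimonious ingroup topology: ((M,((C,B),P)),R).
R is sister to the clade containing all other ingroup taxa, so it is the earliest-diverging (most basal) ingroup lineage.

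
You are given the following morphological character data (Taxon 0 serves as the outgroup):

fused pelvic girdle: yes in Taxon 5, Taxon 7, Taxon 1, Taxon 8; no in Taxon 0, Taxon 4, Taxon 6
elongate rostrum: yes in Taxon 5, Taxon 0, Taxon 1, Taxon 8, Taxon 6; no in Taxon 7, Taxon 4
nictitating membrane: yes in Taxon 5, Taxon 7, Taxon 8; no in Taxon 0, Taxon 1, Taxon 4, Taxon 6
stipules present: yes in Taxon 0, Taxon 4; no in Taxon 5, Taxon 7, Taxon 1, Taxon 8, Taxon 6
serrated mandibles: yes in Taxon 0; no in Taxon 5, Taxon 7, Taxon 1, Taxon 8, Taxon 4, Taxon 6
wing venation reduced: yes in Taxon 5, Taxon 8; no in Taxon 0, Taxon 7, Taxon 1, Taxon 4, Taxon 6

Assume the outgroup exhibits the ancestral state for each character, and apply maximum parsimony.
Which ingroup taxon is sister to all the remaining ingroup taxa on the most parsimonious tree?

Taxon 4

Character polarity is set by the outgroup: the derived state is whichever differs from the outgroup's state, so for elongate rostrum, stipules present, serrated mandibles the derived state is 'no', and for the remaining characters it is 'yes'.
Only Taxon 1, Taxon 5, Taxon 7, and Taxon 8 show the derived state 'yes' for fused pelvic girdle, supporting them as a clade.
elongate rostrum groups Taxon 4 and Taxon 7, which is incompatible with the clades supported by the remaining characters; treating it as convergent (homoplasy) costs fewer steps than any alternative tree.
Only Taxon 5, Taxon 7, and Taxon 8 show the derived state 'yes' for nictitating membrane, supporting them as a clade.
stipules present: derived state 'no' in Taxon 1, Taxon 5, Taxon 6, Taxon 7, and Taxon 8 only — synapomorphy for {Taxon 1, Taxon 5, Taxon 6, Taxon 7, Taxon 8}.
All ingroup taxa share the derived state 'no' for serrated mandibles; it defines the ingroup but does not resolve relationships within it.
wing venation reduced: derived state 'yes' in Taxon 5 and Taxon 8 only — synapomorphy for {Taxon 5, Taxon 8}.
Most parsimonious ingroup topology: ((((Taxon 7,(Taxon 5,Taxon 8)),Taxon 1),Taxon 6),Taxon 4).
Taxon 4 is sister to the clade containing all other ingroup taxa, so it is the earliest-diverging (most basal) ingroup lineage.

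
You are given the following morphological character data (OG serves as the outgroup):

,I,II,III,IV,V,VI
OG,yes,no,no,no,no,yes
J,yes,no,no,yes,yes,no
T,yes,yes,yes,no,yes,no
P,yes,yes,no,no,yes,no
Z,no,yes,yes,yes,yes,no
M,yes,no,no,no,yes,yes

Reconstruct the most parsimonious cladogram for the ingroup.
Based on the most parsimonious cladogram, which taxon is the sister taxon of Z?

T

Character polarity is set by the outgroup: the derived state is whichever differs from the outgroup's state, so for I, VI the derived state is 'no', and for the remaining characters it is 'yes'.
I: derived state 'no' in Z only — an autapomorphy, so it tells us nothing about relationships among taxa.
II: derived state 'yes' in P, T, and Z only — synapomorphy for {P, T, Z}.
III: derived state 'yes' in T and Z only — synapomorphy for {T, Z}.
IV groups J and Z, which is incompatible with the clades supported by the remaining characters; treating it as convergent (homoplasy) costs fewer steps than any alternative tree.
All ingroup taxa share the derived state 'yes' for V; it defines the ingroup but does not resolve relationships within it.
Only J, P, T, and Z show the derived state 'no' for VI, supporting them as a clade.
Most parsimonious ingroup topology: ((J,((T,Z),P)),M).
Z and T form a cherry on this tree, so they are sister taxa.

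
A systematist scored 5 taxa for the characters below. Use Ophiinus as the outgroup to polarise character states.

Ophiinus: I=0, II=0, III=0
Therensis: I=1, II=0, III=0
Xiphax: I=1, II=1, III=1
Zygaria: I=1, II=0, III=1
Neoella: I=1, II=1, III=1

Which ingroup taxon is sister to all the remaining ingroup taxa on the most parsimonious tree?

The outgroup has state '0' for every character, so '1' is the derived state throughout.
I (derived state '1') is shared by all ingroup taxa — unites the whole ingroup.
Only Neoella and Xiphax show the derived state '1' for II, supporting them as a clade.
III: derived state '1' in Neoella, Xiphax, and Zygaria only — synapomorphy for {Neoella, Xiphax, Zygaria}.
Most parsimonious ingroup topology: (Therensis,((Xiphax,Neoella),Zygaria)).
Therensis is sister to the clade containing all other ingroup taxa, so it is the earliest-diverging (most basal) ingroup lineage.

Therensis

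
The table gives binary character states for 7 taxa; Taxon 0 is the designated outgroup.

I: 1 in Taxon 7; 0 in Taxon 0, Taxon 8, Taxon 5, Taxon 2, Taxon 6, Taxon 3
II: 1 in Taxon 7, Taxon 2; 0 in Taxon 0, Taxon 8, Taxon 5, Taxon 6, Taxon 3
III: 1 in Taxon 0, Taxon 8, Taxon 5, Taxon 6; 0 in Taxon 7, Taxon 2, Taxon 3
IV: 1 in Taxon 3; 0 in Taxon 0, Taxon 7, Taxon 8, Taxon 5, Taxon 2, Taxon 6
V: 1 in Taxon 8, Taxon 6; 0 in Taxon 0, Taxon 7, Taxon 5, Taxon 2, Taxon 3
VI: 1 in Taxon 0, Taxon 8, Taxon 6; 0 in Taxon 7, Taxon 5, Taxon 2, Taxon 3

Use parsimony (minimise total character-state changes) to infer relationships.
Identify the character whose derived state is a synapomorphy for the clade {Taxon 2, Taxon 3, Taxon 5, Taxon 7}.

VI

Character polarity is set by the outgroup: the derived state is whichever differs from the outgroup's state, so for III, VI the derived state is '0', and for the remaining characters it is '1'.
I: derived state '1' in Taxon 7 only — an autapomorphy, so it tells us nothing about relationships among taxa.
II: derived state '1' in Taxon 2 and Taxon 7 only — synapomorphy for {Taxon 2, Taxon 7}.
III: derived state '0' in Taxon 2, Taxon 3, and Taxon 7 only — synapomorphy for {Taxon 2, Taxon 3, Taxon 7}.
IV: derived state '1' in Taxon 3 only — an autapomorphy, so it tells us nothing about relationships among taxa.
Only Taxon 6 and Taxon 8 show the derived state '1' for V, supporting them as a clade.
VI: derived state '0' in Taxon 2, Taxon 3, Taxon 5, and Taxon 7 only — synapomorphy for {Taxon 2, Taxon 3, Taxon 5, Taxon 7}.
Most parsimonious ingroup topology: ((((Taxon 7,Taxon 2),Taxon 3),Taxon 5),(Taxon 8,Taxon 6)).
The clade {Taxon 2, Taxon 3, Taxon 5, Taxon 7} is supported by VI: its derived state '0' occurs in exactly those taxa and in no other taxon (including the outgroup).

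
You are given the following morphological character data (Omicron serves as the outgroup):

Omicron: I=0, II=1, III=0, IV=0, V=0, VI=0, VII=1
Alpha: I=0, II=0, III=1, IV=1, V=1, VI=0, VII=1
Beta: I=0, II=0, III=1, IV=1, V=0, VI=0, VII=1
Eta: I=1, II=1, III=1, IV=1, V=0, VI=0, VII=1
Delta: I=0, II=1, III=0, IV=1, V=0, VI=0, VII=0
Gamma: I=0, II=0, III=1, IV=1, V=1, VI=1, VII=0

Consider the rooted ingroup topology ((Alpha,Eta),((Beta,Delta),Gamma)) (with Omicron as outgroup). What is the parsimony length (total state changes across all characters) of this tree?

12

Map each character onto ((Alpha,Eta),((Beta,Delta),Gamma)) (rooted by Omicron) and count the minimum state changes it requires (Fitch parsimony):
I: 1; II: 3; III: 2; IV: 1; V: 2; VI: 1; VII: 2.
Total tree length = 12.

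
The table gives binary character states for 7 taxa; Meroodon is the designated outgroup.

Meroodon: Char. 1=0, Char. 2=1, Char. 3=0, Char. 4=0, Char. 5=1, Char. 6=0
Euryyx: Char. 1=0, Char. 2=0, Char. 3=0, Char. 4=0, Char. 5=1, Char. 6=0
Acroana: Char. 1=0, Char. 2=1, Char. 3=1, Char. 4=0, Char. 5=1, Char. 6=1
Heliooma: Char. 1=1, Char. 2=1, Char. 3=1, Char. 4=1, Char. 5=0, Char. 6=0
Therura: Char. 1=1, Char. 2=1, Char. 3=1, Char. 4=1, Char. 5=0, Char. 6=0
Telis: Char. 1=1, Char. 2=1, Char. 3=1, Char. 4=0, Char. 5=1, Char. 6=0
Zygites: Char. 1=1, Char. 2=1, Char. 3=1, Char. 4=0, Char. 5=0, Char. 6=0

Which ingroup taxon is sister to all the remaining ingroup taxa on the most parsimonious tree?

Character polarity is set by the outgroup: the derived state is whichever differs from the outgroup's state, so for Char. 2, Char. 5 the derived state is '0', and for the remaining characters it is '1'.
Char. 1 (derived state '1') is shared by Heliooma, Telis, Therura, and Zygites — a synapomorphy uniting that clade.
Char. 2: derived state '0' in Euryyx only — an autapomorphy, so it tells us nothing about relationships among taxa.
Char. 3 (derived state '1') is shared by Acroana, Heliooma, Telis, Therura, and Zygites — a synapomorphy uniting that clade.
Char. 4: derived state '1' in Heliooma and Therura only — synapomorphy for {Heliooma, Therura}.
Char. 5: derived state '0' in Heliooma, Therura, and Zygites only — synapomorphy for {Heliooma, Therura, Zygites}.
Char. 6: derived state '1' in Acroana only — an autapomorphy, so it tells us nothing about relationships among taxa.
Most parsimonious ingroup topology: (Euryyx,(Acroana,(((Heliooma,Therura),Zygites),Telis))).
Euryyx is sister to the clade containing all other ingroup taxa, so it is the earliest-diverging (most basal) ingroup lineage.

Euryyx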